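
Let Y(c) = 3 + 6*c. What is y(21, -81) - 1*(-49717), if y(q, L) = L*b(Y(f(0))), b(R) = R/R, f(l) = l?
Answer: 49636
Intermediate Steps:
b(R) = 1
y(q, L) = L (y(q, L) = L*1 = L)
y(21, -81) - 1*(-49717) = -81 - 1*(-49717) = -81 + 49717 = 49636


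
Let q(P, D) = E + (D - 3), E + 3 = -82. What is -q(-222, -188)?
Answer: 276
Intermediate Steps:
E = -85 (E = -3 - 82 = -85)
q(P, D) = -88 + D (q(P, D) = -85 + (D - 3) = -85 + (-3 + D) = -88 + D)
-q(-222, -188) = -(-88 - 188) = -1*(-276) = 276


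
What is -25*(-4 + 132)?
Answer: -3200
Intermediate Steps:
-25*(-4 + 132) = -25*128 = -3200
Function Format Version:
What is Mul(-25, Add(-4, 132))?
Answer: -3200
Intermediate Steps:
Mul(-25, Add(-4, 132)) = Mul(-25, 128) = -3200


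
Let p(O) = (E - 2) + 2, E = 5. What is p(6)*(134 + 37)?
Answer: 855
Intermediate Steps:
p(O) = 5 (p(O) = (5 - 2) + 2 = 3 + 2 = 5)
p(6)*(134 + 37) = 5*(134 + 37) = 5*171 = 855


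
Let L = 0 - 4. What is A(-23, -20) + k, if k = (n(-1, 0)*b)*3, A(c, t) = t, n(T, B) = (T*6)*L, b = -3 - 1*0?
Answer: -236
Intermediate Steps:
L = -4
b = -3 (b = -3 + 0 = -3)
n(T, B) = -24*T (n(T, B) = (T*6)*(-4) = (6*T)*(-4) = -24*T)
k = -216 (k = (-24*(-1)*(-3))*3 = (24*(-3))*3 = -72*3 = -216)
A(-23, -20) + k = -20 - 216 = -236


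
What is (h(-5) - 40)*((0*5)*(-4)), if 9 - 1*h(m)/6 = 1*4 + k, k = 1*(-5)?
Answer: 0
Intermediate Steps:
k = -5
h(m) = 60 (h(m) = 54 - 6*(1*4 - 5) = 54 - 6*(4 - 5) = 54 - 6*(-1) = 54 + 6 = 60)
(h(-5) - 40)*((0*5)*(-4)) = (60 - 40)*((0*5)*(-4)) = 20*(0*(-4)) = 20*0 = 0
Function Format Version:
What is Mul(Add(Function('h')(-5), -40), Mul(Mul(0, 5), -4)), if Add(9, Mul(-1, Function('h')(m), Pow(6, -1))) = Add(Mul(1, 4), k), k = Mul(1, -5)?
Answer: 0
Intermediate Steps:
k = -5
Function('h')(m) = 60 (Function('h')(m) = Add(54, Mul(-6, Add(Mul(1, 4), -5))) = Add(54, Mul(-6, Add(4, -5))) = Add(54, Mul(-6, -1)) = Add(54, 6) = 60)
Mul(Add(Function('h')(-5), -40), Mul(Mul(0, 5), -4)) = Mul(Add(60, -40), Mul(Mul(0, 5), -4)) = Mul(20, Mul(0, -4)) = Mul(20, 0) = 0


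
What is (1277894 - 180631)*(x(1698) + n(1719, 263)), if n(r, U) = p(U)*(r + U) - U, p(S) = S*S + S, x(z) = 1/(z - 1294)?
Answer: 61003477907349435/404 ≈ 1.5100e+14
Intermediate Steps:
x(z) = 1/(-1294 + z)
p(S) = S + S**2 (p(S) = S**2 + S = S + S**2)
n(r, U) = -U + U*(1 + U)*(U + r) (n(r, U) = (U*(1 + U))*(r + U) - U = (U*(1 + U))*(U + r) - U = U*(1 + U)*(U + r) - U = -U + U*(1 + U)*(U + r))
(1277894 - 180631)*(x(1698) + n(1719, 263)) = (1277894 - 180631)*(1/(-1294 + 1698) + 263*(-1 + 263*(1 + 263) + 1719*(1 + 263))) = 1097263*(1/404 + 263*(-1 + 263*264 + 1719*264)) = 1097263*(1/404 + 263*(-1 + 69432 + 453816)) = 1097263*(1/404 + 263*523247) = 1097263*(1/404 + 137613961) = 1097263*(55596040245/404) = 61003477907349435/404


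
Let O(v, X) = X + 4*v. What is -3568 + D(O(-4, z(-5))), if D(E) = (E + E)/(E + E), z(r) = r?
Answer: -3567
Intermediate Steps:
D(E) = 1 (D(E) = (2*E)/((2*E)) = (2*E)*(1/(2*E)) = 1)
-3568 + D(O(-4, z(-5))) = -3568 + 1 = -3567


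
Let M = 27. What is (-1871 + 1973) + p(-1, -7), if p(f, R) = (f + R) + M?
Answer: 121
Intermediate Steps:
p(f, R) = 27 + R + f (p(f, R) = (f + R) + 27 = (R + f) + 27 = 27 + R + f)
(-1871 + 1973) + p(-1, -7) = (-1871 + 1973) + (27 - 7 - 1) = 102 + 19 = 121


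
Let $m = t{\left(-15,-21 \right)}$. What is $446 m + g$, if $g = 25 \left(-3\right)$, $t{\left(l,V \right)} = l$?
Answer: $-6765$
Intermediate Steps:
$m = -15$
$g = -75$
$446 m + g = 446 \left(-15\right) - 75 = -6690 - 75 = -6765$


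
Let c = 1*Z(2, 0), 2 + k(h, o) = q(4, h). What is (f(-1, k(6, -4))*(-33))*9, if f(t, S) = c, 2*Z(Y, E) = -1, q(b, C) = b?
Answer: 297/2 ≈ 148.50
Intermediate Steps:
Z(Y, E) = -1/2 (Z(Y, E) = (1/2)*(-1) = -1/2)
k(h, o) = 2 (k(h, o) = -2 + 4 = 2)
c = -1/2 (c = 1*(-1/2) = -1/2 ≈ -0.50000)
f(t, S) = -1/2
(f(-1, k(6, -4))*(-33))*9 = -1/2*(-33)*9 = (33/2)*9 = 297/2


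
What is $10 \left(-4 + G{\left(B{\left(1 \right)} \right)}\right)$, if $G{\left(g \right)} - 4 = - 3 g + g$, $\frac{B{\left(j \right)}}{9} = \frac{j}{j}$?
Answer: $-180$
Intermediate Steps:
$B{\left(j \right)} = 9$ ($B{\left(j \right)} = 9 \frac{j}{j} = 9 \cdot 1 = 9$)
$G{\left(g \right)} = 4 - 2 g$ ($G{\left(g \right)} = 4 + \left(- 3 g + g\right) = 4 - 2 g$)
$10 \left(-4 + G{\left(B{\left(1 \right)} \right)}\right) = 10 \left(-4 + \left(4 - 18\right)\right) = 10 \left(-4 - 14\right) = 10 \left(-18\right) = -180$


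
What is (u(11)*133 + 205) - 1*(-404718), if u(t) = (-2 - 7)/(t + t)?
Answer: 8907109/22 ≈ 4.0487e+5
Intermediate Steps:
u(t) = -9/(2*t) (u(t) = -9*1/(2*t) = -9/(2*t))
(u(11)*133 + 205) - 1*(-404718) = (-9/2/11*133 + 205) - 1*(-404718) = (-9/2*1/11*133 + 205) + 404718 = (-9/22*133 + 205) + 404718 = (-1197/22 + 205) + 404718 = 3313/22 + 404718 = 8907109/22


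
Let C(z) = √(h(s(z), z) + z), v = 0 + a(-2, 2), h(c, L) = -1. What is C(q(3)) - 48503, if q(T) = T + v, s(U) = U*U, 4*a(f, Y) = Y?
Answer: -48503 + √10/2 ≈ -48501.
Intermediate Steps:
a(f, Y) = Y/4
s(U) = U²
v = ½ (v = 0 + (¼)*2 = 0 + ½ = ½ ≈ 0.50000)
q(T) = ½ + T (q(T) = T + ½ = ½ + T)
C(z) = √(-1 + z)
C(q(3)) - 48503 = √(-1 + (½ + 3)) - 48503 = √(-1 + 7/2) - 48503 = √(5/2) - 48503 = √10/2 - 48503 = -48503 + √10/2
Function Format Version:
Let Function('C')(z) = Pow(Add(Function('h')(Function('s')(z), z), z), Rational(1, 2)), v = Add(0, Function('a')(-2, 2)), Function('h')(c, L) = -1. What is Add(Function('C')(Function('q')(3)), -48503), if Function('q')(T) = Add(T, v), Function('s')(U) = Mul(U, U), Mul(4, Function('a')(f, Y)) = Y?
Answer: Add(-48503, Mul(Rational(1, 2), Pow(10, Rational(1, 2)))) ≈ -48501.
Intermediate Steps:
Function('a')(f, Y) = Mul(Rational(1, 4), Y)
Function('s')(U) = Pow(U, 2)
v = Rational(1, 2) (v = Add(0, Mul(Rational(1, 4), 2)) = Add(0, Rational(1, 2)) = Rational(1, 2) ≈ 0.50000)
Function('q')(T) = Add(Rational(1, 2), T) (Function('q')(T) = Add(T, Rational(1, 2)) = Add(Rational(1, 2), T))
Function('C')(z) = Pow(Add(-1, z), Rational(1, 2))
Add(Function('C')(Function('q')(3)), -48503) = Add(Pow(Add(-1, Add(Rational(1, 2), 3)), Rational(1, 2)), -48503) = Add(Pow(Add(-1, Rational(7, 2)), Rational(1, 2)), -48503) = Add(Pow(Rational(5, 2), Rational(1, 2)), -48503) = Add(Mul(Rational(1, 2), Pow(10, Rational(1, 2))), -48503) = Add(-48503, Mul(Rational(1, 2), Pow(10, Rational(1, 2))))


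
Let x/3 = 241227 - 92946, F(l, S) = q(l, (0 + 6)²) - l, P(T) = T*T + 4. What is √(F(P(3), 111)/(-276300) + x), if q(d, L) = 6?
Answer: √37733407118449/9210 ≈ 666.97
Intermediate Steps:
P(T) = 4 + T² (P(T) = T² + 4 = 4 + T²)
F(l, S) = 6 - l
x = 444843 (x = 3*(241227 - 92946) = 3*148281 = 444843)
√(F(P(3), 111)/(-276300) + x) = √((6 - (4 + 3²))/(-276300) + 444843) = √((6 - (4 + 9))*(-1/276300) + 444843) = √((6 - 1*13)*(-1/276300) + 444843) = √((6 - 13)*(-1/276300) + 444843) = √(-7*(-1/276300) + 444843) = √(7/276300 + 444843) = √(122910120907/276300) = √37733407118449/9210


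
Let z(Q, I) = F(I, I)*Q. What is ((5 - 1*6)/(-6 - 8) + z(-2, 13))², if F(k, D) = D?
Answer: 131769/196 ≈ 672.29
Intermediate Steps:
z(Q, I) = I*Q
((5 - 1*6)/(-6 - 8) + z(-2, 13))² = ((5 - 1*6)/(-6 - 8) + 13*(-2))² = ((5 - 6)/(-14) - 26)² = (-1/14*(-1) - 26)² = (1/14 - 26)² = (-363/14)² = 131769/196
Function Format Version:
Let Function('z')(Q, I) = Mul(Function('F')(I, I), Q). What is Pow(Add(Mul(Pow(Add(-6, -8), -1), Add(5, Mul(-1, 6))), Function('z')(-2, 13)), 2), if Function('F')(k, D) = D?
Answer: Rational(131769, 196) ≈ 672.29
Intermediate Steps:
Function('z')(Q, I) = Mul(I, Q)
Pow(Add(Mul(Pow(Add(-6, -8), -1), Add(5, Mul(-1, 6))), Function('z')(-2, 13)), 2) = Pow(Add(Mul(Pow(Add(-6, -8), -1), Add(5, Mul(-1, 6))), Mul(13, -2)), 2) = Pow(Add(Mul(Pow(-14, -1), Add(5, -6)), -26), 2) = Pow(Add(Mul(Rational(-1, 14), -1), -26), 2) = Pow(Add(Rational(1, 14), -26), 2) = Pow(Rational(-363, 14), 2) = Rational(131769, 196)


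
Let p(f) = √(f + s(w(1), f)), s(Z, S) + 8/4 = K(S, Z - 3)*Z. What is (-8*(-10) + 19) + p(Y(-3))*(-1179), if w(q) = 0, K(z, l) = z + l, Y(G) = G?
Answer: 99 - 1179*I*√5 ≈ 99.0 - 2636.3*I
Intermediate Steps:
K(z, l) = l + z
s(Z, S) = -2 + Z*(-3 + S + Z) (s(Z, S) = -2 + ((Z - 3) + S)*Z = -2 + ((-3 + Z) + S)*Z = -2 + (-3 + S + Z)*Z = -2 + Z*(-3 + S + Z))
p(f) = √(-2 + f) (p(f) = √(f + (-2 + 0*(-3 + f + 0))) = √(f + (-2 + 0*(-3 + f))) = √(f + (-2 + 0)) = √(f - 2) = √(-2 + f))
(-8*(-10) + 19) + p(Y(-3))*(-1179) = (-8*(-10) + 19) + √(-2 - 3)*(-1179) = (80 + 19) + √(-5)*(-1179) = 99 + (I*√5)*(-1179) = 99 - 1179*I*√5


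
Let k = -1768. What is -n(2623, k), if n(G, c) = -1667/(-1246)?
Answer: -1667/1246 ≈ -1.3379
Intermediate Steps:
n(G, c) = 1667/1246 (n(G, c) = -1667*(-1/1246) = 1667/1246)
-n(2623, k) = -1*1667/1246 = -1667/1246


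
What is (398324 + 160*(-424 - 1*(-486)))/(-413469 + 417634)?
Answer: 408244/4165 ≈ 98.018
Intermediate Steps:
(398324 + 160*(-424 - 1*(-486)))/(-413469 + 417634) = (398324 + 160*(-424 + 486))/4165 = (398324 + 160*62)*(1/4165) = (398324 + 9920)*(1/4165) = 408244*(1/4165) = 408244/4165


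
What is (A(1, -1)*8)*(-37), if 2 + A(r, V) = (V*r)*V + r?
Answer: 0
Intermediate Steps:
A(r, V) = -2 + r + r*V**2 (A(r, V) = -2 + ((V*r)*V + r) = -2 + (r*V**2 + r) = -2 + (r + r*V**2) = -2 + r + r*V**2)
(A(1, -1)*8)*(-37) = ((-2 + 1 + 1*(-1)**2)*8)*(-37) = ((-2 + 1 + 1*1)*8)*(-37) = ((-2 + 1 + 1)*8)*(-37) = (0*8)*(-37) = 0*(-37) = 0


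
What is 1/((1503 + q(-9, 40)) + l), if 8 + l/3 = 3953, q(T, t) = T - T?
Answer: 1/13338 ≈ 7.4974e-5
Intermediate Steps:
q(T, t) = 0
l = 11835 (l = -24 + 3*3953 = -24 + 11859 = 11835)
1/((1503 + q(-9, 40)) + l) = 1/((1503 + 0) + 11835) = 1/(1503 + 11835) = 1/13338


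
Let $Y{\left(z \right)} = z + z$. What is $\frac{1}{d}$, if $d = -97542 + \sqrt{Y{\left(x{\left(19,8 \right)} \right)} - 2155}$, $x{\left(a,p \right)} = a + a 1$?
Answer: $- \frac{10838}{1057160427} - \frac{i \sqrt{231}}{3171481281} \approx -1.0252 \cdot 10^{-5} - 4.7923 \cdot 10^{-9} i$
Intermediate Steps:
$x{\left(a,p \right)} = 2 a$ ($x{\left(a,p \right)} = a + a = 2 a$)
$Y{\left(z \right)} = 2 z$
$d = -97542 + 3 i \sqrt{231}$ ($d = -97542 + \sqrt{2 \cdot 2 \cdot 19 - 2155} = -97542 + \sqrt{2 \cdot 38 - 2155} = -97542 + \sqrt{76 - 2155} = -97542 + \sqrt{-2079} = -97542 + 3 i \sqrt{231} \approx -97542.0 + 45.596 i$)
$\frac{1}{d} = \frac{1}{-97542 + 3 i \sqrt{231}}$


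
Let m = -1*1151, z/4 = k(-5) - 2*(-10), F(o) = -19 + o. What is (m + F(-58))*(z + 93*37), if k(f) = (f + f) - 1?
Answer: -4269756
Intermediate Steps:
k(f) = -1 + 2*f (k(f) = 2*f - 1 = -1 + 2*f)
z = 36 (z = 4*((-1 + 2*(-5)) - 2*(-10)) = 4*((-1 - 10) + 20) = 4*(-11 + 20) = 4*9 = 36)
m = -1151
(m + F(-58))*(z + 93*37) = (-1151 + (-19 - 58))*(36 + 93*37) = (-1151 - 77)*(36 + 3441) = -1228*3477 = -4269756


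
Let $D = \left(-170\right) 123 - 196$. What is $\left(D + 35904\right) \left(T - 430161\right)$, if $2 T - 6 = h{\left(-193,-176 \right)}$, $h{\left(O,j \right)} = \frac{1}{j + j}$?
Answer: $- \frac{2240648292967}{352} \approx -6.3655 \cdot 10^{9}$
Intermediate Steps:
$D = -21106$ ($D = -20910 - 196 = -21106$)
$h{\left(O,j \right)} = \frac{1}{2 j}$
$T = \frac{2111}{704}$ ($T = 3 + \frac{\frac{1}{2} \frac{1}{-176}}{2} = 3 + \frac{\frac{1}{2} \left(- \frac{1}{176}\right)}{2} = 3 + \frac{1}{2} \left(- \frac{1}{352}\right) = 3 - \frac{1}{704} = \frac{2111}{704} \approx 2.9986$)
$\left(D + 35904\right) \left(T - 430161\right) = \left(-21106 + 35904\right) \left(\frac{2111}{704} - 430161\right) = 14798 \left(- \frac{302831233}{704}\right) = - \frac{2240648292967}{352}$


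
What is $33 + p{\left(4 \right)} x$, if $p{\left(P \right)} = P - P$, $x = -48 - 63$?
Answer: $33$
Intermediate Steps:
$x = -111$ ($x = -48 - 63 = -111$)
$p{\left(P \right)} = 0$
$33 + p{\left(4 \right)} x = 33 + 0 \left(-111\right) = 33 + 0 = 33$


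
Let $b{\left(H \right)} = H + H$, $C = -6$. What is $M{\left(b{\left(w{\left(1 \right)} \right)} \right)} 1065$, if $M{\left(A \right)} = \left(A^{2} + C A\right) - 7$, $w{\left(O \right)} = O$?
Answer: $-15975$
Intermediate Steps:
$b{\left(H \right)} = 2 H$
$M{\left(A \right)} = -7 + A^{2} - 6 A$ ($M{\left(A \right)} = \left(A^{2} - 6 A\right) - 7 = -7 + A^{2} - 6 A$)
$M{\left(b{\left(w{\left(1 \right)} \right)} \right)} 1065 = \left(-7 + \left(2 \cdot 1\right)^{2} - 6 \cdot 2 \cdot 1\right) 1065 = \left(-7 + 2^{2} - 12\right) 1065 = \left(-7 + 4 - 12\right) 1065 = \left(-15\right) 1065 = -15975$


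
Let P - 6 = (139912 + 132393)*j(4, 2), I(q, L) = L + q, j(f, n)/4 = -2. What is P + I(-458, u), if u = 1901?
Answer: -2176991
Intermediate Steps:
j(f, n) = -8 (j(f, n) = 4*(-2) = -8)
P = -2178434 (P = 6 + (139912 + 132393)*(-8) = 6 + 272305*(-8) = 6 - 2178440 = -2178434)
P + I(-458, u) = -2178434 + (1901 - 458) = -2178434 + 1443 = -2176991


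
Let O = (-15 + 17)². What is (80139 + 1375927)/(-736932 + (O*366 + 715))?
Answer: -1456066/734753 ≈ -1.9817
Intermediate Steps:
O = 4 (O = 2² = 4)
(80139 + 1375927)/(-736932 + (O*366 + 715)) = (80139 + 1375927)/(-736932 + (4*366 + 715)) = 1456066/(-736932 + (1464 + 715)) = 1456066/(-736932 + 2179) = 1456066/(-734753) = 1456066*(-1/734753) = -1456066/734753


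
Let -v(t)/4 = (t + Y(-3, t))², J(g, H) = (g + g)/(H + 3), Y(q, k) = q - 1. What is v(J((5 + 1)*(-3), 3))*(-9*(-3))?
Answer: -10800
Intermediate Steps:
Y(q, k) = -1 + q
J(g, H) = 2*g/(3 + H) (J(g, H) = (2*g)/(3 + H) = 2*g/(3 + H))
v(t) = -4*(-4 + t)² (v(t) = -4*(t + (-1 - 3))² = -4*(t - 4)² = -4*(-4 + t)²)
v(J((5 + 1)*(-3), 3))*(-9*(-3)) = (-4*(-4 + 2*((5 + 1)*(-3))/(3 + 3))²)*(-9*(-3)) = -4*(-4 + 2*(6*(-3))/6)²*27 = -4*(-4 + 2*(-18)*(⅙))²*27 = -4*(-4 - 6)²*27 = -4*(-10)²*27 = -4*100*27 = -400*27 = -10800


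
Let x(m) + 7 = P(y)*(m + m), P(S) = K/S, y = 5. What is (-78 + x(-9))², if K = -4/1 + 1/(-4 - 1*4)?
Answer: 1968409/400 ≈ 4921.0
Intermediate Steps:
K = -33/8 (K = -4*1 + 1/(-4 - 4) = -4 + 1/(-8) = -4 + 1*(-⅛) = -4 - ⅛ = -33/8 ≈ -4.1250)
P(S) = -33/(8*S)
x(m) = -7 - 33*m/20 (x(m) = -7 + (-33/8/5)*(m + m) = -7 + (-33/8*⅕)*(2*m) = -7 - 33*m/20)
(-78 + x(-9))² = (-78 + (-7 - 33/20*(-9)))² = (-78 + (-7 + 297/20))² = (-78 + 157/20)² = (-1403/20)² = 1968409/400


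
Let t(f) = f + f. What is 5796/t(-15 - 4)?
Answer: -2898/19 ≈ -152.53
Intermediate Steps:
t(f) = 2*f
5796/t(-15 - 4) = 5796/((2*(-15 - 4))) = 5796/((2*(-19))) = 5796/(-38) = 5796*(-1/38) = -2898/19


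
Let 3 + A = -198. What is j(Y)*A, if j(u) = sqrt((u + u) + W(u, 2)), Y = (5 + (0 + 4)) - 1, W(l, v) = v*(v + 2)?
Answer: -402*sqrt(6) ≈ -984.70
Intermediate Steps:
W(l, v) = v*(2 + v)
Y = 8 (Y = (5 + 4) - 1 = 9 - 1 = 8)
j(u) = sqrt(8 + 2*u) (j(u) = sqrt((u + u) + 2*(2 + 2)) = sqrt(2*u + 2*4) = sqrt(2*u + 8) = sqrt(8 + 2*u))
A = -201 (A = -3 - 198 = -201)
j(Y)*A = sqrt(8 + 2*8)*(-201) = sqrt(8 + 16)*(-201) = sqrt(24)*(-201) = (2*sqrt(6))*(-201) = -402*sqrt(6)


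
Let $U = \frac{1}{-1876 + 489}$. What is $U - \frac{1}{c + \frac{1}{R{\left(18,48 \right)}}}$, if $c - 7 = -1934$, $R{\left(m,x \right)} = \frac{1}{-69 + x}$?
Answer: $- \frac{561}{2701876} \approx -0.00020763$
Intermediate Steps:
$c = -1927$ ($c = 7 - 1934 = -1927$)
$U = - \frac{1}{1387}$ ($U = \frac{1}{-1387} = - \frac{1}{1387} \approx -0.00072098$)
$U - \frac{1}{c + \frac{1}{R{\left(18,48 \right)}}} = - \frac{1}{1387} - \frac{1}{-1927 + \frac{1}{\frac{1}{-69 + 48}}} = - \frac{1}{1387} - \frac{1}{-1927 + \frac{1}{\frac{1}{-21}}} = - \frac{1}{1387} - \frac{1}{-1927 + \frac{1}{- \frac{1}{21}}} = - \frac{1}{1387} - \frac{1}{-1927 - 21} = - \frac{1}{1387} - \frac{1}{-1948} = - \frac{1}{1387} - - \frac{1}{1948} = - \frac{1}{1387} + \frac{1}{1948} = - \frac{561}{2701876}$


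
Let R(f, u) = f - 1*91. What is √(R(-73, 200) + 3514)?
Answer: 5*√134 ≈ 57.879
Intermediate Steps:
R(f, u) = -91 + f (R(f, u) = f - 91 = -91 + f)
√(R(-73, 200) + 3514) = √((-91 - 73) + 3514) = √(-164 + 3514) = √3350 = 5*√134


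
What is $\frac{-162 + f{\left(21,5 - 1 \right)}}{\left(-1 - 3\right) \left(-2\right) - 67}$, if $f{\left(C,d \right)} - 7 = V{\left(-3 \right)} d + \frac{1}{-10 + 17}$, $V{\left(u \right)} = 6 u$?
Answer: $\frac{1588}{413} \approx 3.845$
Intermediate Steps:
$f{\left(C,d \right)} = \frac{50}{7} - 18 d$ ($f{\left(C,d \right)} = 7 + \left(6 \left(-3\right) d + \frac{1}{-10 + 17}\right) = 7 - \left(- \frac{1}{7} + 18 d\right) = \frac{50}{7} - 18 d$)
$\frac{-162 + f{\left(21,5 - 1 \right)}}{\left(-1 - 3\right) \left(-2\right) - 67} = \frac{-162 + \left(\frac{50}{7} - 18 \left(5 - 1\right)\right)}{\left(-1 - 3\right) \left(-2\right) - 67} = \frac{-162 + \left(\frac{50}{7} - 18 \left(5 - 1\right)\right)}{\left(-4\right) \left(-2\right) - 67} = \frac{-162 + \left(\frac{50}{7} - 72\right)}{8 - 67} = \frac{-162 + \left(\frac{50}{7} - 72\right)}{-59} = \left(-162 - \frac{454}{7}\right) \left(- \frac{1}{59}\right) = \left(- \frac{1588}{7}\right) \left(- \frac{1}{59}\right) = \frac{1588}{413}$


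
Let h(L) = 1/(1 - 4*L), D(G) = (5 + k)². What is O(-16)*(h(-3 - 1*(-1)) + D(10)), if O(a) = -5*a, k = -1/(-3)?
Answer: 20560/9 ≈ 2284.4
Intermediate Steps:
k = ⅓ (k = -1*(-⅓) = ⅓ ≈ 0.33333)
D(G) = 256/9 (D(G) = (5 + ⅓)² = (16/3)² = 256/9)
O(-16)*(h(-3 - 1*(-1)) + D(10)) = (-5*(-16))*(-1/(-1 + 4*(-3 - 1*(-1))) + 256/9) = 80*(-1/(-1 + 4*(-3 + 1)) + 256/9) = 80*(-1/(-1 + 4*(-2)) + 256/9) = 80*(-1/(-1 - 8) + 256/9) = 80*(-1/(-9) + 256/9) = 80*(-1*(-⅑) + 256/9) = 80*(⅑ + 256/9) = 80*(257/9) = 20560/9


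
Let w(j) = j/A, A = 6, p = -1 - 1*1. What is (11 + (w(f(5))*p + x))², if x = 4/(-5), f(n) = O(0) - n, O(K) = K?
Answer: 31684/225 ≈ 140.82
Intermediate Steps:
p = -2 (p = -1 - 1 = -2)
f(n) = -n (f(n) = 0 - n = -n)
x = -⅘ (x = 4*(-⅕) = -⅘ ≈ -0.80000)
w(j) = j/6
(11 + (w(f(5))*p + x))² = (11 + (((-1*5)/6)*(-2) - ⅘))² = (11 + (((⅙)*(-5))*(-2) - ⅘))² = (11 + (-⅚*(-2) - ⅘))² = (11 + (5/3 - ⅘))² = (11 + 13/15)² = (178/15)² = 31684/225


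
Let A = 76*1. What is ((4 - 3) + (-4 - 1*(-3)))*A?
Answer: 0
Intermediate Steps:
A = 76
((4 - 3) + (-4 - 1*(-3)))*A = ((4 - 3) + (-4 - 1*(-3)))*76 = (1 + (-4 + 3))*76 = (1 - 1)*76 = 0*76 = 0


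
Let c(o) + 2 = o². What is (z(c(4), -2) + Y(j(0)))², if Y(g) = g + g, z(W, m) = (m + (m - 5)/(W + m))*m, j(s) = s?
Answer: 961/36 ≈ 26.694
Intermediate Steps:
c(o) = -2 + o²
z(W, m) = m*(m + (-5 + m)/(W + m)) (z(W, m) = (m + (-5 + m)/(W + m))*m = m*(m + (-5 + m)/(W + m)))
Y(g) = 2*g
(z(c(4), -2) + Y(j(0)))² = (-2*(-5 - 2 + (-2)² + (-2 + 4²)*(-2))/((-2 + 4²) - 2) + 2*0)² = (-2*(-5 - 2 + 4 + (-2 + 16)*(-2))/((-2 + 16) - 2) + 0)² = (-2*(-5 - 2 + 4 + 14*(-2))/(14 - 2) + 0)² = (-2*(-5 - 2 + 4 - 28)/12 + 0)² = (-2*1/12*(-31) + 0)² = (31/6 + 0)² = (31/6)² = 961/36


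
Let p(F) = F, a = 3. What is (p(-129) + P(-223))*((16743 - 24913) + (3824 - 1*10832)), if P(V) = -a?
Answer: 2003496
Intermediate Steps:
P(V) = -3 (P(V) = -1*3 = -3)
(p(-129) + P(-223))*((16743 - 24913) + (3824 - 1*10832)) = (-129 - 3)*((16743 - 24913) + (3824 - 1*10832)) = -132*(-8170 + (3824 - 10832)) = -132*(-8170 - 7008) = -132*(-15178) = 2003496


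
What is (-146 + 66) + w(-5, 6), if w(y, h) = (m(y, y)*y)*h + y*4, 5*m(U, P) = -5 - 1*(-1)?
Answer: -76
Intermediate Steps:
m(U, P) = -⅘ (m(U, P) = (-5 - 1*(-1))/5 = (-5 + 1)/5 = (⅕)*(-4) = -⅘)
w(y, h) = 4*y - 4*h*y/5 (w(y, h) = (-4*y/5)*h + y*4 = -4*h*y/5 + 4*y = 4*y - 4*h*y/5)
(-146 + 66) + w(-5, 6) = (-146 + 66) + (⅘)*(-5)*(5 - 1*6) = -80 + (⅘)*(-5)*(5 - 6) = -80 + (⅘)*(-5)*(-1) = -80 + 4 = -76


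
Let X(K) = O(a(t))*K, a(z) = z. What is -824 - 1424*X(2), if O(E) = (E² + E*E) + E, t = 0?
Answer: -824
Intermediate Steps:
O(E) = E + 2*E² (O(E) = (E² + E²) + E = 2*E² + E = E + 2*E²)
X(K) = 0 (X(K) = (0*(1 + 2*0))*K = (0*(1 + 0))*K = (0*1)*K = 0*K = 0)
-824 - 1424*X(2) = -824 - 1424*0 = -824 + 0 = -824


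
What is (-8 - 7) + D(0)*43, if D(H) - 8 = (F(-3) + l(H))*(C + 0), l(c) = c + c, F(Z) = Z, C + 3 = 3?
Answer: 329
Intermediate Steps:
C = 0 (C = -3 + 3 = 0)
l(c) = 2*c
D(H) = 8 (D(H) = 8 + (-3 + 2*H)*(0 + 0) = 8 + (-3 + 2*H)*0 = 8 + 0 = 8)
(-8 - 7) + D(0)*43 = (-8 - 7) + 8*43 = -15 + 344 = 329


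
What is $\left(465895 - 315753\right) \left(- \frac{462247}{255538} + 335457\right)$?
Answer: $\frac{6435202376376949}{127769} \approx 5.0366 \cdot 10^{10}$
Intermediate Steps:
$\left(465895 - 315753\right) \left(- \frac{462247}{255538} + 335457\right) = 150142 \left(\left(-462247\right) \frac{1}{255538} + 335457\right) = 150142 \left(- \frac{462247}{255538} + 335457\right) = 150142 \cdot \frac{85721548619}{255538} = \frac{6435202376376949}{127769}$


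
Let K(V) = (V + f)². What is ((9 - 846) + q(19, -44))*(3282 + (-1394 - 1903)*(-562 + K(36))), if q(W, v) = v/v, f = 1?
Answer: 2221583892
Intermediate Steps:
q(W, v) = 1
K(V) = (1 + V)² (K(V) = (V + 1)² = (1 + V)²)
((9 - 846) + q(19, -44))*(3282 + (-1394 - 1903)*(-562 + K(36))) = ((9 - 846) + 1)*(3282 + (-1394 - 1903)*(-562 + (1 + 36)²)) = (-837 + 1)*(3282 - 3297*(-562 + 37²)) = -836*(3282 - 3297*(-562 + 1369)) = -836*(3282 - 3297*807) = -836*(3282 - 2660679) = -836*(-2657397) = 2221583892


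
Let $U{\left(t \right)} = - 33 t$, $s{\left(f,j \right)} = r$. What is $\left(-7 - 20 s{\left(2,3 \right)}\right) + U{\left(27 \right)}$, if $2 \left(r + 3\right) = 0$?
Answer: $-838$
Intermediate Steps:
$r = -3$ ($r = -3 + \frac{1}{2} \cdot 0 = -3 + 0 = -3$)
$s{\left(f,j \right)} = -3$
$\left(-7 - 20 s{\left(2,3 \right)}\right) + U{\left(27 \right)} = \left(-7 - -60\right) - 891 = \left(-7 + 60\right) - 891 = 53 - 891 = -838$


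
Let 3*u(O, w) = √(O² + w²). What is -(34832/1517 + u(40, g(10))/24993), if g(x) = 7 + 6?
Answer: -34832/1517 - √1769/74979 ≈ -22.962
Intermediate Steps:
g(x) = 13
u(O, w) = √(O² + w²)/3
-(34832/1517 + u(40, g(10))/24993) = -(34832/1517 + (√(40² + 13²)/3)/24993) = -(34832*(1/1517) + (√(1600 + 169)/3)*(1/24993)) = -(34832/1517 + (√1769/3)*(1/24993)) = -(34832/1517 + √1769/74979) = -34832/1517 - √1769/74979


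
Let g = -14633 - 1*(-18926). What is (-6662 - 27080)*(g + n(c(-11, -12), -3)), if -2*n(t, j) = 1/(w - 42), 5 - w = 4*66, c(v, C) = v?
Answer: -43601193077/301 ≈ -1.4485e+8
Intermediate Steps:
w = -259 (w = 5 - 4*66 = 5 - 1*264 = 5 - 264 = -259)
n(t, j) = 1/602 (n(t, j) = -1/(2*(-259 - 42)) = -½/(-301) = -½*(-1/301) = 1/602)
g = 4293 (g = -14633 + 18926 = 4293)
(-6662 - 27080)*(g + n(c(-11, -12), -3)) = (-6662 - 27080)*(4293 + 1/602) = -33742*2584387/602 = -43601193077/301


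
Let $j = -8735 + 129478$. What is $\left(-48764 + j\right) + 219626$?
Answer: $291605$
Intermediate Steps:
$j = 120743$
$\left(-48764 + j\right) + 219626 = \left(-48764 + 120743\right) + 219626 = 71979 + 219626 = 291605$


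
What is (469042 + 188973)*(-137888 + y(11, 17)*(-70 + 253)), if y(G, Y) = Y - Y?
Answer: -90732372320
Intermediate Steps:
y(G, Y) = 0
(469042 + 188973)*(-137888 + y(11, 17)*(-70 + 253)) = (469042 + 188973)*(-137888 + 0*(-70 + 253)) = 658015*(-137888 + 0*183) = 658015*(-137888 + 0) = 658015*(-137888) = -90732372320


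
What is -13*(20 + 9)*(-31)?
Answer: 11687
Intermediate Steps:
-13*(20 + 9)*(-31) = -13*29*(-31) = -377*(-31) = 11687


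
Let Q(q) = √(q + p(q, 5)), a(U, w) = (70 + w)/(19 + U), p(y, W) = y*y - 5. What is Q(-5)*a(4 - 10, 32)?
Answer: 102*√15/13 ≈ 30.388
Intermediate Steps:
p(y, W) = -5 + y² (p(y, W) = y² - 5 = -5 + y²)
a(U, w) = (70 + w)/(19 + U)
Q(q) = √(-5 + q + q²) (Q(q) = √(q + (-5 + q²)) = √(-5 + q + q²))
Q(-5)*a(4 - 10, 32) = √(-5 - 5 + (-5)²)*((70 + 32)/(19 + (4 - 10))) = √(-5 - 5 + 25)*(102/(19 - 6)) = √15*(102/13) = 102*√15/13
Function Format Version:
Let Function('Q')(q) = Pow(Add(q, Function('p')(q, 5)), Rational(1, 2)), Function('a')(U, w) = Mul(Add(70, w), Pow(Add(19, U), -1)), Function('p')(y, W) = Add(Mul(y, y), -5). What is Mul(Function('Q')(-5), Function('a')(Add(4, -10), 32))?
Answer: Mul(Rational(102, 13), Pow(15, Rational(1, 2))) ≈ 30.388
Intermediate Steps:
Function('p')(y, W) = Add(-5, Pow(y, 2)) (Function('p')(y, W) = Add(Pow(y, 2), -5) = Add(-5, Pow(y, 2)))
Function('a')(U, w) = Mul(Pow(Add(19, U), -1), Add(70, w))
Function('Q')(q) = Pow(Add(-5, q, Pow(q, 2)), Rational(1, 2)) (Function('Q')(q) = Pow(Add(q, Add(-5, Pow(q, 2))), Rational(1, 2)) = Pow(Add(-5, q, Pow(q, 2)), Rational(1, 2)))
Mul(Function('Q')(-5), Function('a')(Add(4, -10), 32)) = Mul(Pow(Add(-5, -5, Pow(-5, 2)), Rational(1, 2)), Mul(Pow(Add(19, Add(4, -10)), -1), Add(70, 32))) = Mul(Pow(Add(-5, -5, 25), Rational(1, 2)), Mul(Pow(Add(19, -6), -1), 102)) = Mul(Pow(15, Rational(1, 2)), Mul(Pow(13, -1), 102)) = Mul(Pow(15, Rational(1, 2)), Mul(Rational(1, 13), 102)) = Mul(Pow(15, Rational(1, 2)), Rational(102, 13)) = Mul(Rational(102, 13), Pow(15, Rational(1, 2)))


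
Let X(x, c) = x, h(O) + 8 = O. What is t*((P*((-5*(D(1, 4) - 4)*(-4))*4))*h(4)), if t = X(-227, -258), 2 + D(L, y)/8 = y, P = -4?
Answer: -3486720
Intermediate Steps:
D(L, y) = -16 + 8*y
h(O) = -8 + O
t = -227
t*((P*((-5*(D(1, 4) - 4)*(-4))*4))*h(4)) = -227*(-4*-5*((-16 + 8*4) - 4)*(-4)*4)*(-8 + 4) = -227*(-4*-5*((-16 + 32) - 4)*(-4)*4)*(-4) = -227*(-4*-5*(16 - 4)*(-4)*4)*(-4) = -227*(-4*-5*12*(-4)*4)*(-4) = -227*(-4*(-60*(-4))*4)*(-4) = -227*(-960*4)*(-4) = -227*(-4*960)*(-4) = -(-871680)*(-4) = -227*15360 = -3486720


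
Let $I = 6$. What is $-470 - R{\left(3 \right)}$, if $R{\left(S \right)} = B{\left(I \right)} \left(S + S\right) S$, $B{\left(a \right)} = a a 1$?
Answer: $-1118$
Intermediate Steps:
$B{\left(a \right)} = a^{2}$ ($B{\left(a \right)} = a^{2} \cdot 1 = a^{2}$)
$R{\left(S \right)} = 72 S^{2}$ ($R{\left(S \right)} = 6^{2} \left(S + S\right) S = 36 \cdot 2 S S = 36 \cdot 2 S^{2} = 72 S^{2}$)
$-470 - R{\left(3 \right)} = -470 - 72 \cdot 3^{2} = -470 - 72 \cdot 9 = -470 - 648 = -1118$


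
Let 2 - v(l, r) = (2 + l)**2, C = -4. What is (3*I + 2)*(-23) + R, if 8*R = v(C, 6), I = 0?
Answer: -185/4 ≈ -46.250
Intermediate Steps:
v(l, r) = 2 - (2 + l)**2
R = -1/4 (R = (2 - (2 - 4)**2)/8 = (2 - 1*(-2)**2)/8 = (2 - 1*4)/8 = (2 - 4)/8 = (1/8)*(-2) = -1/4 ≈ -0.25000)
(3*I + 2)*(-23) + R = (3*0 + 2)*(-23) - 1/4 = (0 + 2)*(-23) - 1/4 = 2*(-23) - 1/4 = -46 - 1/4 = -185/4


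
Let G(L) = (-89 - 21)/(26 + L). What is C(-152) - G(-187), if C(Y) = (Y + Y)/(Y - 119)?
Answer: 19134/43631 ≈ 0.43854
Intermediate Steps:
C(Y) = 2*Y/(-119 + Y) (C(Y) = (2*Y)/(-119 + Y) = 2*Y/(-119 + Y))
G(L) = -110/(26 + L)
C(-152) - G(-187) = 2*(-152)/(-119 - 152) - (-110)/(26 - 187) = 2*(-152)/(-271) - (-110)/(-161) = 2*(-152)*(-1/271) - (-110)*(-1)/161 = 304/271 - 1*110/161 = 304/271 - 110/161 = 19134/43631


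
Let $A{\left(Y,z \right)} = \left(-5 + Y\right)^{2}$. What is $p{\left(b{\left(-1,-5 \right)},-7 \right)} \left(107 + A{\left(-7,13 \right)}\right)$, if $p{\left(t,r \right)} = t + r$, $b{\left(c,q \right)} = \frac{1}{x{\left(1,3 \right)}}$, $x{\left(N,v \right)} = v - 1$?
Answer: $- \frac{3263}{2} \approx -1631.5$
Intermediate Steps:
$x{\left(N,v \right)} = -1 + v$
$b{\left(c,q \right)} = \frac{1}{2}$ ($b{\left(c,q \right)} = \frac{1}{-1 + 3} = \frac{1}{2}$)
$p{\left(t,r \right)} = r + t$
$p{\left(b{\left(-1,-5 \right)},-7 \right)} \left(107 + A{\left(-7,13 \right)}\right) = \left(-7 + \frac{1}{2}\right) \left(107 + \left(-5 - 7\right)^{2}\right) = - \frac{13 \left(107 + \left(-12\right)^{2}\right)}{2} = - \frac{13 \left(107 + 144\right)}{2} = \left(- \frac{13}{2}\right) 251 = - \frac{3263}{2}$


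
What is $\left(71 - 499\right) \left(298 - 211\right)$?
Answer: $-37236$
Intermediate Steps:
$\left(71 - 499\right) \left(298 - 211\right) = \left(-428\right) 87 = -37236$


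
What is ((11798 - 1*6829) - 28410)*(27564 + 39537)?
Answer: -1572914541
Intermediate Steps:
((11798 - 1*6829) - 28410)*(27564 + 39537) = ((11798 - 6829) - 28410)*67101 = (4969 - 28410)*67101 = -23441*67101 = -1572914541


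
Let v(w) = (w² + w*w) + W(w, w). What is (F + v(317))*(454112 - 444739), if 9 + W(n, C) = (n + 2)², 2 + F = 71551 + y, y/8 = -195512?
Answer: -11152154741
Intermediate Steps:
y = -1564096 (y = 8*(-195512) = -1564096)
F = -1492547 (F = -2 + (71551 - 1564096) = -2 - 1492545 = -1492547)
W(n, C) = -9 + (2 + n)² (W(n, C) = -9 + (n + 2)² = -9 + (2 + n)²)
v(w) = -9 + (2 + w)² + 2*w² (v(w) = (w² + w*w) + (-9 + (2 + w)²) = (w² + w²) + (-9 + (2 + w)²) = 2*w² + (-9 + (2 + w)²) = -9 + (2 + w)² + 2*w²)
(F + v(317))*(454112 - 444739) = (-1492547 + (-5 + 3*317² + 4*317))*(454112 - 444739) = (-1492547 + (-5 + 3*100489 + 1268))*9373 = (-1492547 + (-5 + 301467 + 1268))*9373 = (-1492547 + 302730)*9373 = -1189817*9373 = -11152154741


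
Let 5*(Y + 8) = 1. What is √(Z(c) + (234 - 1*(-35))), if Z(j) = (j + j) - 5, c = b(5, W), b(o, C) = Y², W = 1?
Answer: √9642/5 ≈ 19.639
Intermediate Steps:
Y = -39/5 (Y = -8 + (⅕)*1 = -8 + ⅕ = -39/5 ≈ -7.8000)
b(o, C) = 1521/25 (b(o, C) = (-39/5)² = 1521/25)
c = 1521/25 ≈ 60.840
Z(j) = -5 + 2*j (Z(j) = 2*j - 5 = -5 + 2*j)
√(Z(c) + (234 - 1*(-35))) = √((-5 + 2*(1521/25)) + (234 - 1*(-35))) = √((-5 + 3042/25) + (234 + 35)) = √(2917/25 + 269) = √(9642/25) = √9642/5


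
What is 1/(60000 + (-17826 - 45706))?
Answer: -1/3532 ≈ -0.00028313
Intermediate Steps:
1/(60000 + (-17826 - 45706)) = 1/(60000 - 63532) = 1/(-3532) = -1/3532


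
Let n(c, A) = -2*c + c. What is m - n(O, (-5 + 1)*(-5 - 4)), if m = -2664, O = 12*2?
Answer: -2640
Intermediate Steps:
O = 24
n(c, A) = -c
m - n(O, (-5 + 1)*(-5 - 4)) = -2664 - (-1)*24 = -2664 - 1*(-24) = -2664 + 24 = -2640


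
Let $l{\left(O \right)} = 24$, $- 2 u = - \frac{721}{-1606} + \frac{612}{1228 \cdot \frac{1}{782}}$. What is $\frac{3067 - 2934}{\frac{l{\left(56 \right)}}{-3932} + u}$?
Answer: $- \frac{128919636076}{189108401513} \approx -0.68172$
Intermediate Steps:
$u = - \frac{192372823}{986084}$ ($u = - \frac{- \frac{721}{-1606} + \frac{612}{1228 \cdot \frac{1}{782}}}{2} = - \frac{\left(-721\right) \left(- \frac{1}{1606}\right) + \frac{612}{1228 \cdot \frac{1}{782}}}{2} = - \frac{\frac{721}{1606} + \frac{612}{\frac{614}{391}}}{2} = - \frac{\frac{721}{1606} + 612 \cdot \frac{391}{614}}{2} = - \frac{\frac{721}{1606} + \frac{119646}{307}}{2} = \left(- \frac{1}{2}\right) \frac{192372823}{493042} = - \frac{192372823}{986084} \approx -195.09$)
$\frac{3067 - 2934}{\frac{l{\left(56 \right)}}{-3932} + u} = \frac{3067 - 2934}{\frac{24}{-3932} - \frac{192372823}{986084}} = \frac{133}{24 \left(- \frac{1}{3932}\right) - \frac{192372823}{986084}} = \frac{133}{- \frac{6}{983} - \frac{192372823}{986084}} = \frac{133}{- \frac{189108401513}{969320572}} = 133 \left(- \frac{969320572}{189108401513}\right) = - \frac{128919636076}{189108401513}$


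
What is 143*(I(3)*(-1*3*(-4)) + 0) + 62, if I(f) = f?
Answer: 5210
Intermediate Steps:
143*(I(3)*(-1*3*(-4)) + 0) + 62 = 143*(3*(-1*3*(-4)) + 0) + 62 = 143*(3*(-3*(-4)) + 0) + 62 = 143*(3*12 + 0) + 62 = 143*(36 + 0) + 62 = 143*36 + 62 = 5148 + 62 = 5210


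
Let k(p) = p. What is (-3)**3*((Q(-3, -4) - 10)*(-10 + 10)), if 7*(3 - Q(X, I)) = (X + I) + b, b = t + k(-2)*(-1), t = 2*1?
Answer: 0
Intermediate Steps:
t = 2
b = 4 (b = 2 - 2*(-1) = 2 + 2 = 4)
Q(X, I) = 17/7 - I/7 - X/7 (Q(X, I) = 3 - ((X + I) + 4)/7 = 3 - ((I + X) + 4)/7 = 3 - (4 + I + X)/7 = 3 + (-4/7 - I/7 - X/7) = 17/7 - I/7 - X/7)
(-3)**3*((Q(-3, -4) - 10)*(-10 + 10)) = (-3)**3*(((17/7 - 1/7*(-4) - 1/7*(-3)) - 10)*(-10 + 10)) = -27*((17/7 + 4/7 + 3/7) - 10)*0 = -27*(24/7 - 10)*0 = -(-1242)*0/7 = -27*0 = 0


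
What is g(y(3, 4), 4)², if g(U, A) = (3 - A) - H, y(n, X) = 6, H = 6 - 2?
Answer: 25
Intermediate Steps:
H = 4
g(U, A) = -1 - A (g(U, A) = (3 - A) - 1*4 = (3 - A) - 4 = -1 - A)
g(y(3, 4), 4)² = (-1 - 1*4)² = (-1 - 4)² = (-5)² = 25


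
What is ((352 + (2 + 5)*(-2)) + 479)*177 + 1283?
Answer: 145892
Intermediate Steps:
((352 + (2 + 5)*(-2)) + 479)*177 + 1283 = ((352 + 7*(-2)) + 479)*177 + 1283 = ((352 - 14) + 479)*177 + 1283 = (338 + 479)*177 + 1283 = 817*177 + 1283 = 144609 + 1283 = 145892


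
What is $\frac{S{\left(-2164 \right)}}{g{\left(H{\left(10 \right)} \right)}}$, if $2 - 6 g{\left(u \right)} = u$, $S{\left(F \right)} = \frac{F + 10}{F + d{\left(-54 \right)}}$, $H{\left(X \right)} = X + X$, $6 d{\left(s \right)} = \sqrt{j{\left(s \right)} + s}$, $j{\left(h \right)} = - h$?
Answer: $- \frac{359}{1082} \approx -0.33179$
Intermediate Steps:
$d{\left(s \right)} = 0$ ($d{\left(s \right)} = \frac{\sqrt{- s + s}}{6} = \frac{\sqrt{0}}{6} = \frac{1}{6} \cdot 0 = 0$)
$H{\left(X \right)} = 2 X$
$S{\left(F \right)} = \frac{10 + F}{F}$ ($S{\left(F \right)} = \frac{F + 10}{F + 0} = \frac{10 + F}{F}$)
$g{\left(u \right)} = \frac{1}{3} - \frac{u}{6}$
$\frac{S{\left(-2164 \right)}}{g{\left(H{\left(10 \right)} \right)}} = \frac{\frac{1}{-2164} \left(10 - 2164\right)}{\frac{1}{3} - \frac{2 \cdot 10}{6}} = \frac{\left(- \frac{1}{2164}\right) \left(-2154\right)}{\frac{1}{3} - \frac{10}{3}} = \frac{1077}{1082 \left(\frac{1}{3} - \frac{10}{3}\right)} = \frac{1077}{1082 \left(-3\right)} = \frac{1077}{1082} \left(- \frac{1}{3}\right) = - \frac{359}{1082}$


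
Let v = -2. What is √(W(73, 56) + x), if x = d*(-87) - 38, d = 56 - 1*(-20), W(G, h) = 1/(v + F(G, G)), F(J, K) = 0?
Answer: I*√26602/2 ≈ 81.551*I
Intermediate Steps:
W(G, h) = -½ (W(G, h) = 1/(-2 + 0) = 1/(-2) = -½)
d = 76 (d = 56 + 20 = 76)
x = -6650 (x = 76*(-87) - 38 = -6612 - 38 = -6650)
√(W(73, 56) + x) = √(-½ - 6650) = √(-13301/2) = I*√26602/2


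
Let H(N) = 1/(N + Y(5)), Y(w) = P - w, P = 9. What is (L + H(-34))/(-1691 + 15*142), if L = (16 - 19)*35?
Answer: -3151/13170 ≈ -0.23926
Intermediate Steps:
Y(w) = 9 - w
H(N) = 1/(4 + N) (H(N) = 1/(N + (9 - 1*5)) = 1/(N + (9 - 5)) = 1/(N + 4) = 1/(4 + N))
L = -105 (L = -3*35 = -105)
(L + H(-34))/(-1691 + 15*142) = (-105 + 1/(4 - 34))/(-1691 + 15*142) = (-105 + 1/(-30))/(-1691 + 2130) = (-105 - 1/30)/439 = -3151/30*1/439 = -3151/13170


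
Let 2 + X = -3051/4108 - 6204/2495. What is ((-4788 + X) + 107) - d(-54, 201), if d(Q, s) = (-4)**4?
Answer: -50655181217/10249460 ≈ -4942.2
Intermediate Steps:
d(Q, s) = 256
X = -53597197/10249460 (X = -2 + (-3051/4108 - 6204/2495) = -2 - 33098277/10249460 = -53597197/10249460 ≈ -5.2293)
((-4788 + X) + 107) - d(-54, 201) = ((-4788 - 53597197/10249460) + 107) - 1*256 = (-49128011677/10249460 + 107) - 256 = -48031319457/10249460 - 256 = -50655181217/10249460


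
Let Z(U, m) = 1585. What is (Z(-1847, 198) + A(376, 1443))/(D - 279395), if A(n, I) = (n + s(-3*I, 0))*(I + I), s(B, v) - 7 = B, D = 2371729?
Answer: -11386571/2092334 ≈ -5.4420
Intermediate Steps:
s(B, v) = 7 + B
A(n, I) = 2*I*(7 + n - 3*I) (A(n, I) = (n + (7 - 3*I))*(I + I) = (7 + n - 3*I)*(2*I) = 2*I*(7 + n - 3*I))
(Z(-1847, 198) + A(376, 1443))/(D - 279395) = (1585 + 2*1443*(7 + 376 - 3*1443))/(2371729 - 279395) = (1585 + 2*1443*(7 + 376 - 4329))/2092334 = (1585 + 2*1443*(-3946))*(1/2092334) = (1585 - 11388156)*(1/2092334) = -11386571*1/2092334 = -11386571/2092334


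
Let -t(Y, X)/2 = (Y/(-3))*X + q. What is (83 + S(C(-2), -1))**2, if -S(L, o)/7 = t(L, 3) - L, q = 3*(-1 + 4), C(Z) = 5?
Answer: 30276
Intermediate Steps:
q = 9 (q = 3*3 = 9)
t(Y, X) = -18 + 2*X*Y/3 (t(Y, X) = -2*((Y/(-3))*X + 9) = -2*((Y*(-1/3))*X + 9) = -2*((-Y/3)*X + 9) = -2*(-X*Y/3 + 9) = -2*(9 - X*Y/3) = -18 + 2*X*Y/3)
S(L, o) = 126 - 7*L (S(L, o) = -7*((-18 + (2/3)*3*L) - L) = -7*((-18 + 2*L) - L) = -7*(-18 + L) = 126 - 7*L)
(83 + S(C(-2), -1))**2 = (83 + (126 - 7*5))**2 = (83 + (126 - 35))**2 = (83 + 91)**2 = 174**2 = 30276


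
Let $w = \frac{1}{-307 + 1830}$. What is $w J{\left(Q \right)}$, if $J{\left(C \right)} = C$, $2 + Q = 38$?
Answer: $\frac{36}{1523} \approx 0.023638$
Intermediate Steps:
$Q = 36$ ($Q = -2 + 38 = 36$)
$w = \frac{1}{1523} \approx 0.0006566$
$w J{\left(Q \right)} = \frac{1}{1523} \cdot 36 = \frac{36}{1523}$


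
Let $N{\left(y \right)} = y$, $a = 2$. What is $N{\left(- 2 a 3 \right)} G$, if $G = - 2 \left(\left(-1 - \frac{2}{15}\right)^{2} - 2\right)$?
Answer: $- \frac{1288}{75} \approx -17.173$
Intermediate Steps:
$G = \frac{322}{225}$ ($G = - 2 \left(\left(-1 - \frac{2}{15}\right)^{2} - 2\right) = - 2 \left(\left(- \frac{17}{15}\right)^{2} - 2\right) = - 2 \left(\frac{289}{225} - 2\right) = \left(-2\right) \left(- \frac{161}{225}\right) = \frac{322}{225} \approx 1.4311$)
$N{\left(- 2 a 3 \right)} G = \left(-2\right) 2 \cdot 3 \cdot \frac{322}{225} = \left(-4\right) 3 \cdot \frac{322}{225} = \left(-12\right) \frac{322}{225} = - \frac{1288}{75}$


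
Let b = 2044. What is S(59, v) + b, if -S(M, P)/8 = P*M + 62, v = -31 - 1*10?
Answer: 20900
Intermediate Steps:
v = -41 (v = -31 - 10 = -41)
S(M, P) = -496 - 8*M*P (S(M, P) = -8*(P*M + 62) = -8*(M*P + 62) = -8*(62 + M*P) = -496 - 8*M*P)
S(59, v) + b = (-496 - 8*59*(-41)) + 2044 = (-496 + 19352) + 2044 = 18856 + 2044 = 20900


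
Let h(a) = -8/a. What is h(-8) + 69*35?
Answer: 2416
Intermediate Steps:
h(-8) + 69*35 = -8/(-8) + 69*35 = -8*(-⅛) + 2415 = 1 + 2415 = 2416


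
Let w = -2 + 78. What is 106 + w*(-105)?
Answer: -7874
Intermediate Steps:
w = 76
106 + w*(-105) = 106 + 76*(-105) = 106 - 7980 = -7874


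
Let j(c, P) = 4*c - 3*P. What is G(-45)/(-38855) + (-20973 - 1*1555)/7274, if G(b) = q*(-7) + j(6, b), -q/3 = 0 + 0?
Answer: -438241003/141315635 ≈ -3.1012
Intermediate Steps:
j(c, P) = -3*P + 4*c
q = 0 (q = -3*(0 + 0) = -3*0 = 0)
G(b) = 24 - 3*b (G(b) = 0*(-7) + (-3*b + 4*6) = 0 + (-3*b + 24) = 0 + (24 - 3*b) = 24 - 3*b)
G(-45)/(-38855) + (-20973 - 1*1555)/7274 = (24 - 3*(-45))/(-38855) + (-20973 - 1*1555)/7274 = (24 + 135)*(-1/38855) + (-20973 - 1555)*(1/7274) = 159*(-1/38855) - 22528*1/7274 = -159/38855 - 11264/3637 = -438241003/141315635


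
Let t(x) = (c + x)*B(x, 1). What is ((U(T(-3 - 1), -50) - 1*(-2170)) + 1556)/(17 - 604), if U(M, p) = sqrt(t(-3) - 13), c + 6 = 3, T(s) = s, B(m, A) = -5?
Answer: -3726/587 - sqrt(17)/587 ≈ -6.3546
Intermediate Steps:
c = -3 (c = -6 + 3 = -3)
t(x) = 15 - 5*x (t(x) = (-3 + x)*(-5) = 15 - 5*x)
U(M, p) = sqrt(17) (U(M, p) = sqrt((15 - 5*(-3)) - 13) = sqrt((15 + 15) - 13) = sqrt(30 - 13) = sqrt(17))
((U(T(-3 - 1), -50) - 1*(-2170)) + 1556)/(17 - 604) = ((sqrt(17) - 1*(-2170)) + 1556)/(17 - 604) = ((sqrt(17) + 2170) + 1556)/(-587) = ((2170 + sqrt(17)) + 1556)*(-1/587) = (3726 + sqrt(17))*(-1/587) = -3726/587 - sqrt(17)/587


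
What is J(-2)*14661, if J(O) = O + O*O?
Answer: 29322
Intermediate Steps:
J(O) = O + O**2
J(-2)*14661 = -2*(1 - 2)*14661 = -2*(-1)*14661 = 2*14661 = 29322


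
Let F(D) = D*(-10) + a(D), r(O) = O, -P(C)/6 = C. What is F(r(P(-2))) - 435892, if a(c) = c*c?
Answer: -435868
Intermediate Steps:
P(C) = -6*C
a(c) = c**2
F(D) = D**2 - 10*D (F(D) = D*(-10) + D**2 = -10*D + D**2 = D**2 - 10*D)
F(r(P(-2))) - 435892 = (-6*(-2))*(-10 - 6*(-2)) - 435892 = 12*(-10 + 12) - 435892 = 12*2 - 435892 = 24 - 435892 = -435868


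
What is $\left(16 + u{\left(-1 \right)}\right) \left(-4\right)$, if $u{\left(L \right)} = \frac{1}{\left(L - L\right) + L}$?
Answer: $-60$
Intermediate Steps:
$u{\left(L \right)} = \frac{1}{L}$ ($u{\left(L \right)} = \frac{1}{0 + L} = \frac{1}{L}$)
$\left(16 + u{\left(-1 \right)}\right) \left(-4\right) = \left(16 + \frac{1}{-1}\right) \left(-4\right) = \left(16 - 1\right) \left(-4\right) = 15 \left(-4\right) = -60$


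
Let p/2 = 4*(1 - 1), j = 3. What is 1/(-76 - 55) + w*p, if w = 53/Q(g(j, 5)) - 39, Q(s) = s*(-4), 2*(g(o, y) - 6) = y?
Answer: -1/131 ≈ -0.0076336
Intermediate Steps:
g(o, y) = 6 + y/2
Q(s) = -4*s
p = 0 (p = 2*(4*(1 - 1)) = 2*(4*0) = 2*0 = 0)
w = -1379/34 (w = 53/((-4*(6 + (1/2)*5))) - 39 = 53/((-4*(6 + 5/2))) - 39 = 53/((-4*17/2)) - 39 = 53/(-34) - 39 = 53*(-1/34) - 39 = -53/34 - 39 = -1379/34 ≈ -40.559)
1/(-76 - 55) + w*p = 1/(-76 - 55) - 1379/34*0 = 1/(-131) + 0 = -1/131 + 0 = -1/131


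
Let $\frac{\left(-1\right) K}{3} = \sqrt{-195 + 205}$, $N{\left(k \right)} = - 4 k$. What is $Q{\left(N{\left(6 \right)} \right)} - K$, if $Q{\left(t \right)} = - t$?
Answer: $24 + 3 \sqrt{10} \approx 33.487$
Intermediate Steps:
$K = - 3 \sqrt{10}$ ($K = - 3 \sqrt{-195 + 205} = - 3 \sqrt{10} \approx -9.4868$)
$Q{\left(N{\left(6 \right)} \right)} - K = - \left(-4\right) 6 - - 3 \sqrt{10} = \left(-1\right) \left(-24\right) + 3 \sqrt{10} = 24 + 3 \sqrt{10}$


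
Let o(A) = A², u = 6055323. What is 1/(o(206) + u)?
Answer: 1/6097759 ≈ 1.6399e-7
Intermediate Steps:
1/(o(206) + u) = 1/(206² + 6055323) = 1/(42436 + 6055323) = 1/6097759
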